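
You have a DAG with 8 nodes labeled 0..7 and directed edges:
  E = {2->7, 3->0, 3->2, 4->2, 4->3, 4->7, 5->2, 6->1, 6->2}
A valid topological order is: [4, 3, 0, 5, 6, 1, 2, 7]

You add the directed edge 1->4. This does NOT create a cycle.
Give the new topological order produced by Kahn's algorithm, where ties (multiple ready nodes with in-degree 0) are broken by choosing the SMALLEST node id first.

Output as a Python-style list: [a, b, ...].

Answer: [5, 6, 1, 4, 3, 0, 2, 7]

Derivation:
Old toposort: [4, 3, 0, 5, 6, 1, 2, 7]
Added edge: 1->4
Position of 1 (5) > position of 4 (0). Must reorder: 1 must now come before 4.
Run Kahn's algorithm (break ties by smallest node id):
  initial in-degrees: [1, 1, 4, 1, 1, 0, 0, 2]
  ready (indeg=0): [5, 6]
  pop 5: indeg[2]->3 | ready=[6] | order so far=[5]
  pop 6: indeg[1]->0; indeg[2]->2 | ready=[1] | order so far=[5, 6]
  pop 1: indeg[4]->0 | ready=[4] | order so far=[5, 6, 1]
  pop 4: indeg[2]->1; indeg[3]->0; indeg[7]->1 | ready=[3] | order so far=[5, 6, 1, 4]
  pop 3: indeg[0]->0; indeg[2]->0 | ready=[0, 2] | order so far=[5, 6, 1, 4, 3]
  pop 0: no out-edges | ready=[2] | order so far=[5, 6, 1, 4, 3, 0]
  pop 2: indeg[7]->0 | ready=[7] | order so far=[5, 6, 1, 4, 3, 0, 2]
  pop 7: no out-edges | ready=[] | order so far=[5, 6, 1, 4, 3, 0, 2, 7]
  Result: [5, 6, 1, 4, 3, 0, 2, 7]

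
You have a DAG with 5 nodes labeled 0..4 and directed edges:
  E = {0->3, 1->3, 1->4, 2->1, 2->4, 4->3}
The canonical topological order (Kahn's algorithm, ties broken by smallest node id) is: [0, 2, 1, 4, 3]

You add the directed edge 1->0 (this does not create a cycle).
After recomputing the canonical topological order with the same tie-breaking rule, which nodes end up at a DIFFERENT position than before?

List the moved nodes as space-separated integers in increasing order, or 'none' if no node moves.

Old toposort: [0, 2, 1, 4, 3]
Added edge 1->0
Recompute Kahn (smallest-id tiebreak):
  initial in-degrees: [1, 1, 0, 3, 2]
  ready (indeg=0): [2]
  pop 2: indeg[1]->0; indeg[4]->1 | ready=[1] | order so far=[2]
  pop 1: indeg[0]->0; indeg[3]->2; indeg[4]->0 | ready=[0, 4] | order so far=[2, 1]
  pop 0: indeg[3]->1 | ready=[4] | order so far=[2, 1, 0]
  pop 4: indeg[3]->0 | ready=[3] | order so far=[2, 1, 0, 4]
  pop 3: no out-edges | ready=[] | order so far=[2, 1, 0, 4, 3]
New canonical toposort: [2, 1, 0, 4, 3]
Compare positions:
  Node 0: index 0 -> 2 (moved)
  Node 1: index 2 -> 1 (moved)
  Node 2: index 1 -> 0 (moved)
  Node 3: index 4 -> 4 (same)
  Node 4: index 3 -> 3 (same)
Nodes that changed position: 0 1 2

Answer: 0 1 2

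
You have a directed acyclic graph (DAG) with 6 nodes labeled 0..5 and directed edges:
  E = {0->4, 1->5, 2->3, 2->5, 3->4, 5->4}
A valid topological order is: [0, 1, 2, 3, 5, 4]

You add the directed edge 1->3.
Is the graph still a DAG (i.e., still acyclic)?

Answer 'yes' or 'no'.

Answer: yes

Derivation:
Given toposort: [0, 1, 2, 3, 5, 4]
Position of 1: index 1; position of 3: index 3
New edge 1->3: forward
Forward edge: respects the existing order. Still a DAG, same toposort still valid.
Still a DAG? yes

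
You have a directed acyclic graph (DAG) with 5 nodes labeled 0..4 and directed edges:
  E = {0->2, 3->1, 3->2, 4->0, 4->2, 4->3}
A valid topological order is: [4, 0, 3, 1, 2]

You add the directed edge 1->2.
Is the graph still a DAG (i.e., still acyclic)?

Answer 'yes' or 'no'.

Given toposort: [4, 0, 3, 1, 2]
Position of 1: index 3; position of 2: index 4
New edge 1->2: forward
Forward edge: respects the existing order. Still a DAG, same toposort still valid.
Still a DAG? yes

Answer: yes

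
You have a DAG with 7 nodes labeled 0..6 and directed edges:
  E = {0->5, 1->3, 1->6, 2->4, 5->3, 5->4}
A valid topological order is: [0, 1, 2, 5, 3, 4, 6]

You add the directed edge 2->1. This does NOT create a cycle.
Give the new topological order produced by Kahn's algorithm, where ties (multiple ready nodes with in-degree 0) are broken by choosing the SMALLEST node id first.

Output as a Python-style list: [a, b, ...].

Answer: [0, 2, 1, 5, 3, 4, 6]

Derivation:
Old toposort: [0, 1, 2, 5, 3, 4, 6]
Added edge: 2->1
Position of 2 (2) > position of 1 (1). Must reorder: 2 must now come before 1.
Run Kahn's algorithm (break ties by smallest node id):
  initial in-degrees: [0, 1, 0, 2, 2, 1, 1]
  ready (indeg=0): [0, 2]
  pop 0: indeg[5]->0 | ready=[2, 5] | order so far=[0]
  pop 2: indeg[1]->0; indeg[4]->1 | ready=[1, 5] | order so far=[0, 2]
  pop 1: indeg[3]->1; indeg[6]->0 | ready=[5, 6] | order so far=[0, 2, 1]
  pop 5: indeg[3]->0; indeg[4]->0 | ready=[3, 4, 6] | order so far=[0, 2, 1, 5]
  pop 3: no out-edges | ready=[4, 6] | order so far=[0, 2, 1, 5, 3]
  pop 4: no out-edges | ready=[6] | order so far=[0, 2, 1, 5, 3, 4]
  pop 6: no out-edges | ready=[] | order so far=[0, 2, 1, 5, 3, 4, 6]
  Result: [0, 2, 1, 5, 3, 4, 6]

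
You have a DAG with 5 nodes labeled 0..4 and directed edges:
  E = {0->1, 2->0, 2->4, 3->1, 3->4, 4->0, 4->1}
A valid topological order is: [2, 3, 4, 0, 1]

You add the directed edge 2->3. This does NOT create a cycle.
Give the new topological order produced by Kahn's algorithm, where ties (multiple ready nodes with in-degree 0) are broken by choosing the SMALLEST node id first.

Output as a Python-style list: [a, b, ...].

Old toposort: [2, 3, 4, 0, 1]
Added edge: 2->3
Position of 2 (0) < position of 3 (1). Old order still valid.
Run Kahn's algorithm (break ties by smallest node id):
  initial in-degrees: [2, 3, 0, 1, 2]
  ready (indeg=0): [2]
  pop 2: indeg[0]->1; indeg[3]->0; indeg[4]->1 | ready=[3] | order so far=[2]
  pop 3: indeg[1]->2; indeg[4]->0 | ready=[4] | order so far=[2, 3]
  pop 4: indeg[0]->0; indeg[1]->1 | ready=[0] | order so far=[2, 3, 4]
  pop 0: indeg[1]->0 | ready=[1] | order so far=[2, 3, 4, 0]
  pop 1: no out-edges | ready=[] | order so far=[2, 3, 4, 0, 1]
  Result: [2, 3, 4, 0, 1]

Answer: [2, 3, 4, 0, 1]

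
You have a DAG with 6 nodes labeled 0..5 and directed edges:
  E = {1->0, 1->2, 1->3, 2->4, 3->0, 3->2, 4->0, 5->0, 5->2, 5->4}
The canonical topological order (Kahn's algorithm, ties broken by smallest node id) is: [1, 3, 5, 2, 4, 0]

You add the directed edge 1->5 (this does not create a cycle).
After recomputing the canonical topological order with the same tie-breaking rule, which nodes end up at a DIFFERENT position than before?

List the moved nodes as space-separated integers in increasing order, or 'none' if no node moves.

Old toposort: [1, 3, 5, 2, 4, 0]
Added edge 1->5
Recompute Kahn (smallest-id tiebreak):
  initial in-degrees: [4, 0, 3, 1, 2, 1]
  ready (indeg=0): [1]
  pop 1: indeg[0]->3; indeg[2]->2; indeg[3]->0; indeg[5]->0 | ready=[3, 5] | order so far=[1]
  pop 3: indeg[0]->2; indeg[2]->1 | ready=[5] | order so far=[1, 3]
  pop 5: indeg[0]->1; indeg[2]->0; indeg[4]->1 | ready=[2] | order so far=[1, 3, 5]
  pop 2: indeg[4]->0 | ready=[4] | order so far=[1, 3, 5, 2]
  pop 4: indeg[0]->0 | ready=[0] | order so far=[1, 3, 5, 2, 4]
  pop 0: no out-edges | ready=[] | order so far=[1, 3, 5, 2, 4, 0]
New canonical toposort: [1, 3, 5, 2, 4, 0]
Compare positions:
  Node 0: index 5 -> 5 (same)
  Node 1: index 0 -> 0 (same)
  Node 2: index 3 -> 3 (same)
  Node 3: index 1 -> 1 (same)
  Node 4: index 4 -> 4 (same)
  Node 5: index 2 -> 2 (same)
Nodes that changed position: none

Answer: none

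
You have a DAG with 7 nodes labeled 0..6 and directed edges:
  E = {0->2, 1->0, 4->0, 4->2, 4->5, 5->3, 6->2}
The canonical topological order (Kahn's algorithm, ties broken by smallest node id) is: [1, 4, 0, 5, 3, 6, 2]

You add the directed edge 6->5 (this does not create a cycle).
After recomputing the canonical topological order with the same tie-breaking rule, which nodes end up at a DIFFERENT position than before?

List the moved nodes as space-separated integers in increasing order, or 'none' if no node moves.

Answer: 2 3 5 6

Derivation:
Old toposort: [1, 4, 0, 5, 3, 6, 2]
Added edge 6->5
Recompute Kahn (smallest-id tiebreak):
  initial in-degrees: [2, 0, 3, 1, 0, 2, 0]
  ready (indeg=0): [1, 4, 6]
  pop 1: indeg[0]->1 | ready=[4, 6] | order so far=[1]
  pop 4: indeg[0]->0; indeg[2]->2; indeg[5]->1 | ready=[0, 6] | order so far=[1, 4]
  pop 0: indeg[2]->1 | ready=[6] | order so far=[1, 4, 0]
  pop 6: indeg[2]->0; indeg[5]->0 | ready=[2, 5] | order so far=[1, 4, 0, 6]
  pop 2: no out-edges | ready=[5] | order so far=[1, 4, 0, 6, 2]
  pop 5: indeg[3]->0 | ready=[3] | order so far=[1, 4, 0, 6, 2, 5]
  pop 3: no out-edges | ready=[] | order so far=[1, 4, 0, 6, 2, 5, 3]
New canonical toposort: [1, 4, 0, 6, 2, 5, 3]
Compare positions:
  Node 0: index 2 -> 2 (same)
  Node 1: index 0 -> 0 (same)
  Node 2: index 6 -> 4 (moved)
  Node 3: index 4 -> 6 (moved)
  Node 4: index 1 -> 1 (same)
  Node 5: index 3 -> 5 (moved)
  Node 6: index 5 -> 3 (moved)
Nodes that changed position: 2 3 5 6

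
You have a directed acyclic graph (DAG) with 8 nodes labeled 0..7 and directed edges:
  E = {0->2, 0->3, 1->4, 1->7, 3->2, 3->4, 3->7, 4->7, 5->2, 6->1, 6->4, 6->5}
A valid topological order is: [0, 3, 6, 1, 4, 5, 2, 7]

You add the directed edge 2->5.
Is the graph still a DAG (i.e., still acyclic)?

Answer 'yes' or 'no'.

Answer: no

Derivation:
Given toposort: [0, 3, 6, 1, 4, 5, 2, 7]
Position of 2: index 6; position of 5: index 5
New edge 2->5: backward (u after v in old order)
Backward edge: old toposort is now invalid. Check if this creates a cycle.
Does 5 already reach 2? Reachable from 5: [2, 5]. YES -> cycle!
Still a DAG? no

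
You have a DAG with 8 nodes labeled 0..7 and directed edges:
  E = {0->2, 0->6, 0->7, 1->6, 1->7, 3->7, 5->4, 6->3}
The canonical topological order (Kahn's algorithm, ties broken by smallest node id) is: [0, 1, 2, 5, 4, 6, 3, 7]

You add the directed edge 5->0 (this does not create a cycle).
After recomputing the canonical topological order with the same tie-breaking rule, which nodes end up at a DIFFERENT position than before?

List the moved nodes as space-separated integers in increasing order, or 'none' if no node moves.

Old toposort: [0, 1, 2, 5, 4, 6, 3, 7]
Added edge 5->0
Recompute Kahn (smallest-id tiebreak):
  initial in-degrees: [1, 0, 1, 1, 1, 0, 2, 3]
  ready (indeg=0): [1, 5]
  pop 1: indeg[6]->1; indeg[7]->2 | ready=[5] | order so far=[1]
  pop 5: indeg[0]->0; indeg[4]->0 | ready=[0, 4] | order so far=[1, 5]
  pop 0: indeg[2]->0; indeg[6]->0; indeg[7]->1 | ready=[2, 4, 6] | order so far=[1, 5, 0]
  pop 2: no out-edges | ready=[4, 6] | order so far=[1, 5, 0, 2]
  pop 4: no out-edges | ready=[6] | order so far=[1, 5, 0, 2, 4]
  pop 6: indeg[3]->0 | ready=[3] | order so far=[1, 5, 0, 2, 4, 6]
  pop 3: indeg[7]->0 | ready=[7] | order so far=[1, 5, 0, 2, 4, 6, 3]
  pop 7: no out-edges | ready=[] | order so far=[1, 5, 0, 2, 4, 6, 3, 7]
New canonical toposort: [1, 5, 0, 2, 4, 6, 3, 7]
Compare positions:
  Node 0: index 0 -> 2 (moved)
  Node 1: index 1 -> 0 (moved)
  Node 2: index 2 -> 3 (moved)
  Node 3: index 6 -> 6 (same)
  Node 4: index 4 -> 4 (same)
  Node 5: index 3 -> 1 (moved)
  Node 6: index 5 -> 5 (same)
  Node 7: index 7 -> 7 (same)
Nodes that changed position: 0 1 2 5

Answer: 0 1 2 5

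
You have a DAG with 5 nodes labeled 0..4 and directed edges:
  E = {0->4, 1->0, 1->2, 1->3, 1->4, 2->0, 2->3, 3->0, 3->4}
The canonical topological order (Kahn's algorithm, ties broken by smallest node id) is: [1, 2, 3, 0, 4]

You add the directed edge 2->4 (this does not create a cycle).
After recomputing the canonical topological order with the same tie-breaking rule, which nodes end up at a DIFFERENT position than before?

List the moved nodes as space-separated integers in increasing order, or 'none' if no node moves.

Old toposort: [1, 2, 3, 0, 4]
Added edge 2->4
Recompute Kahn (smallest-id tiebreak):
  initial in-degrees: [3, 0, 1, 2, 4]
  ready (indeg=0): [1]
  pop 1: indeg[0]->2; indeg[2]->0; indeg[3]->1; indeg[4]->3 | ready=[2] | order so far=[1]
  pop 2: indeg[0]->1; indeg[3]->0; indeg[4]->2 | ready=[3] | order so far=[1, 2]
  pop 3: indeg[0]->0; indeg[4]->1 | ready=[0] | order so far=[1, 2, 3]
  pop 0: indeg[4]->0 | ready=[4] | order so far=[1, 2, 3, 0]
  pop 4: no out-edges | ready=[] | order so far=[1, 2, 3, 0, 4]
New canonical toposort: [1, 2, 3, 0, 4]
Compare positions:
  Node 0: index 3 -> 3 (same)
  Node 1: index 0 -> 0 (same)
  Node 2: index 1 -> 1 (same)
  Node 3: index 2 -> 2 (same)
  Node 4: index 4 -> 4 (same)
Nodes that changed position: none

Answer: none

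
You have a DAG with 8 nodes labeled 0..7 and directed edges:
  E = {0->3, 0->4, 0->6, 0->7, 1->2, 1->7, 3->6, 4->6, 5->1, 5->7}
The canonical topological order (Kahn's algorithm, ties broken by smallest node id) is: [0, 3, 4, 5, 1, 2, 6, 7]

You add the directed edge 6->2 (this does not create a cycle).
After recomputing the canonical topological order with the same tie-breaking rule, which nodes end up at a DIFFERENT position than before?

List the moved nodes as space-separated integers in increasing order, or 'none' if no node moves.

Answer: 2 6

Derivation:
Old toposort: [0, 3, 4, 5, 1, 2, 6, 7]
Added edge 6->2
Recompute Kahn (smallest-id tiebreak):
  initial in-degrees: [0, 1, 2, 1, 1, 0, 3, 3]
  ready (indeg=0): [0, 5]
  pop 0: indeg[3]->0; indeg[4]->0; indeg[6]->2; indeg[7]->2 | ready=[3, 4, 5] | order so far=[0]
  pop 3: indeg[6]->1 | ready=[4, 5] | order so far=[0, 3]
  pop 4: indeg[6]->0 | ready=[5, 6] | order so far=[0, 3, 4]
  pop 5: indeg[1]->0; indeg[7]->1 | ready=[1, 6] | order so far=[0, 3, 4, 5]
  pop 1: indeg[2]->1; indeg[7]->0 | ready=[6, 7] | order so far=[0, 3, 4, 5, 1]
  pop 6: indeg[2]->0 | ready=[2, 7] | order so far=[0, 3, 4, 5, 1, 6]
  pop 2: no out-edges | ready=[7] | order so far=[0, 3, 4, 5, 1, 6, 2]
  pop 7: no out-edges | ready=[] | order so far=[0, 3, 4, 5, 1, 6, 2, 7]
New canonical toposort: [0, 3, 4, 5, 1, 6, 2, 7]
Compare positions:
  Node 0: index 0 -> 0 (same)
  Node 1: index 4 -> 4 (same)
  Node 2: index 5 -> 6 (moved)
  Node 3: index 1 -> 1 (same)
  Node 4: index 2 -> 2 (same)
  Node 5: index 3 -> 3 (same)
  Node 6: index 6 -> 5 (moved)
  Node 7: index 7 -> 7 (same)
Nodes that changed position: 2 6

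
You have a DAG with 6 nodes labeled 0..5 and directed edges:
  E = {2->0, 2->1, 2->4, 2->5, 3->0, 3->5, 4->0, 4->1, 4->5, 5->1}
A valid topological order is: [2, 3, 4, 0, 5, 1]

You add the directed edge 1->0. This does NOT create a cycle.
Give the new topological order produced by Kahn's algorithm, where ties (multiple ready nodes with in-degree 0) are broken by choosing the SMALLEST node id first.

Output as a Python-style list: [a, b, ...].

Old toposort: [2, 3, 4, 0, 5, 1]
Added edge: 1->0
Position of 1 (5) > position of 0 (3). Must reorder: 1 must now come before 0.
Run Kahn's algorithm (break ties by smallest node id):
  initial in-degrees: [4, 3, 0, 0, 1, 3]
  ready (indeg=0): [2, 3]
  pop 2: indeg[0]->3; indeg[1]->2; indeg[4]->0; indeg[5]->2 | ready=[3, 4] | order so far=[2]
  pop 3: indeg[0]->2; indeg[5]->1 | ready=[4] | order so far=[2, 3]
  pop 4: indeg[0]->1; indeg[1]->1; indeg[5]->0 | ready=[5] | order so far=[2, 3, 4]
  pop 5: indeg[1]->0 | ready=[1] | order so far=[2, 3, 4, 5]
  pop 1: indeg[0]->0 | ready=[0] | order so far=[2, 3, 4, 5, 1]
  pop 0: no out-edges | ready=[] | order so far=[2, 3, 4, 5, 1, 0]
  Result: [2, 3, 4, 5, 1, 0]

Answer: [2, 3, 4, 5, 1, 0]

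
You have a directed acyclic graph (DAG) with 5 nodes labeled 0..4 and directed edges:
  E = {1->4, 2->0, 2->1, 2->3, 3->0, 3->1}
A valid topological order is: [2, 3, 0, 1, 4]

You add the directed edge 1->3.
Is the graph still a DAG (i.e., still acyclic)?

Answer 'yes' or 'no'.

Answer: no

Derivation:
Given toposort: [2, 3, 0, 1, 4]
Position of 1: index 3; position of 3: index 1
New edge 1->3: backward (u after v in old order)
Backward edge: old toposort is now invalid. Check if this creates a cycle.
Does 3 already reach 1? Reachable from 3: [0, 1, 3, 4]. YES -> cycle!
Still a DAG? no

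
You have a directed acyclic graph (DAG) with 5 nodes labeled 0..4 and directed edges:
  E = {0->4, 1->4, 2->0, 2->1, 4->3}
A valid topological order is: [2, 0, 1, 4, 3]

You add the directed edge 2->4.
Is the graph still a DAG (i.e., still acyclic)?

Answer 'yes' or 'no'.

Given toposort: [2, 0, 1, 4, 3]
Position of 2: index 0; position of 4: index 3
New edge 2->4: forward
Forward edge: respects the existing order. Still a DAG, same toposort still valid.
Still a DAG? yes

Answer: yes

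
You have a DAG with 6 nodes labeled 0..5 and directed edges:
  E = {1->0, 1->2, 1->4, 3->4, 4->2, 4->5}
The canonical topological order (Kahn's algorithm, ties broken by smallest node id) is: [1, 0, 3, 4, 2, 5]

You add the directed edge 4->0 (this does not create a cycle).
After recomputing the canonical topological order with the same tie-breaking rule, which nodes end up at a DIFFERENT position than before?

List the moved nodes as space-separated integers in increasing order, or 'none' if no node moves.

Old toposort: [1, 0, 3, 4, 2, 5]
Added edge 4->0
Recompute Kahn (smallest-id tiebreak):
  initial in-degrees: [2, 0, 2, 0, 2, 1]
  ready (indeg=0): [1, 3]
  pop 1: indeg[0]->1; indeg[2]->1; indeg[4]->1 | ready=[3] | order so far=[1]
  pop 3: indeg[4]->0 | ready=[4] | order so far=[1, 3]
  pop 4: indeg[0]->0; indeg[2]->0; indeg[5]->0 | ready=[0, 2, 5] | order so far=[1, 3, 4]
  pop 0: no out-edges | ready=[2, 5] | order so far=[1, 3, 4, 0]
  pop 2: no out-edges | ready=[5] | order so far=[1, 3, 4, 0, 2]
  pop 5: no out-edges | ready=[] | order so far=[1, 3, 4, 0, 2, 5]
New canonical toposort: [1, 3, 4, 0, 2, 5]
Compare positions:
  Node 0: index 1 -> 3 (moved)
  Node 1: index 0 -> 0 (same)
  Node 2: index 4 -> 4 (same)
  Node 3: index 2 -> 1 (moved)
  Node 4: index 3 -> 2 (moved)
  Node 5: index 5 -> 5 (same)
Nodes that changed position: 0 3 4

Answer: 0 3 4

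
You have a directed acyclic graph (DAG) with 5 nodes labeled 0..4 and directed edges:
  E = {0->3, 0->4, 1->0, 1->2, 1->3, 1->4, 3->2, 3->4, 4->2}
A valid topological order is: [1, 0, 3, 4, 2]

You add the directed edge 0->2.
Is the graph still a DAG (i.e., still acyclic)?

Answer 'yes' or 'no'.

Given toposort: [1, 0, 3, 4, 2]
Position of 0: index 1; position of 2: index 4
New edge 0->2: forward
Forward edge: respects the existing order. Still a DAG, same toposort still valid.
Still a DAG? yes

Answer: yes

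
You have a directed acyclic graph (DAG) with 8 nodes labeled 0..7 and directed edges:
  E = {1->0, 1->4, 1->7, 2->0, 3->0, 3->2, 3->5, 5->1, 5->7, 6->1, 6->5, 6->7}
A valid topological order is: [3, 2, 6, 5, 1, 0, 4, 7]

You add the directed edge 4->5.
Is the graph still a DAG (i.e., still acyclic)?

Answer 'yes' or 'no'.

Given toposort: [3, 2, 6, 5, 1, 0, 4, 7]
Position of 4: index 6; position of 5: index 3
New edge 4->5: backward (u after v in old order)
Backward edge: old toposort is now invalid. Check if this creates a cycle.
Does 5 already reach 4? Reachable from 5: [0, 1, 4, 5, 7]. YES -> cycle!
Still a DAG? no

Answer: no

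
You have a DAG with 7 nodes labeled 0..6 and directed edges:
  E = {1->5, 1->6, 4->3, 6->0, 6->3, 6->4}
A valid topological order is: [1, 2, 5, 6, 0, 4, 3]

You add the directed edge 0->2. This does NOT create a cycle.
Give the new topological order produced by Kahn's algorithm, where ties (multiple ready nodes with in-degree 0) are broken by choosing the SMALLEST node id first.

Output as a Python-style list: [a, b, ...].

Answer: [1, 5, 6, 0, 2, 4, 3]

Derivation:
Old toposort: [1, 2, 5, 6, 0, 4, 3]
Added edge: 0->2
Position of 0 (4) > position of 2 (1). Must reorder: 0 must now come before 2.
Run Kahn's algorithm (break ties by smallest node id):
  initial in-degrees: [1, 0, 1, 2, 1, 1, 1]
  ready (indeg=0): [1]
  pop 1: indeg[5]->0; indeg[6]->0 | ready=[5, 6] | order so far=[1]
  pop 5: no out-edges | ready=[6] | order so far=[1, 5]
  pop 6: indeg[0]->0; indeg[3]->1; indeg[4]->0 | ready=[0, 4] | order so far=[1, 5, 6]
  pop 0: indeg[2]->0 | ready=[2, 4] | order so far=[1, 5, 6, 0]
  pop 2: no out-edges | ready=[4] | order so far=[1, 5, 6, 0, 2]
  pop 4: indeg[3]->0 | ready=[3] | order so far=[1, 5, 6, 0, 2, 4]
  pop 3: no out-edges | ready=[] | order so far=[1, 5, 6, 0, 2, 4, 3]
  Result: [1, 5, 6, 0, 2, 4, 3]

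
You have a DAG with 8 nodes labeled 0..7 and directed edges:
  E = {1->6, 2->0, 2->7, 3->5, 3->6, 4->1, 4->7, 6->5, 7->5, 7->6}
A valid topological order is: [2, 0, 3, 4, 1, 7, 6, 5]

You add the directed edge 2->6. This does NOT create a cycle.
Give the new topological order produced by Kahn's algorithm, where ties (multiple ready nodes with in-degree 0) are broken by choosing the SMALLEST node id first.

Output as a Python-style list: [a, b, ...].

Answer: [2, 0, 3, 4, 1, 7, 6, 5]

Derivation:
Old toposort: [2, 0, 3, 4, 1, 7, 6, 5]
Added edge: 2->6
Position of 2 (0) < position of 6 (6). Old order still valid.
Run Kahn's algorithm (break ties by smallest node id):
  initial in-degrees: [1, 1, 0, 0, 0, 3, 4, 2]
  ready (indeg=0): [2, 3, 4]
  pop 2: indeg[0]->0; indeg[6]->3; indeg[7]->1 | ready=[0, 3, 4] | order so far=[2]
  pop 0: no out-edges | ready=[3, 4] | order so far=[2, 0]
  pop 3: indeg[5]->2; indeg[6]->2 | ready=[4] | order so far=[2, 0, 3]
  pop 4: indeg[1]->0; indeg[7]->0 | ready=[1, 7] | order so far=[2, 0, 3, 4]
  pop 1: indeg[6]->1 | ready=[7] | order so far=[2, 0, 3, 4, 1]
  pop 7: indeg[5]->1; indeg[6]->0 | ready=[6] | order so far=[2, 0, 3, 4, 1, 7]
  pop 6: indeg[5]->0 | ready=[5] | order so far=[2, 0, 3, 4, 1, 7, 6]
  pop 5: no out-edges | ready=[] | order so far=[2, 0, 3, 4, 1, 7, 6, 5]
  Result: [2, 0, 3, 4, 1, 7, 6, 5]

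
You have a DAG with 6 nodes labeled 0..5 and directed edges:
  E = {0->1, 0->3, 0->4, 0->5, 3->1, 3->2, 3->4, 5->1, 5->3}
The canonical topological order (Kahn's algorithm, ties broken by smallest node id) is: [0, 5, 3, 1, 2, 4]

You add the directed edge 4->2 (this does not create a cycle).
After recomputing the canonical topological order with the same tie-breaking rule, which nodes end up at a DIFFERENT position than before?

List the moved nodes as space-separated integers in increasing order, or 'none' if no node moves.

Old toposort: [0, 5, 3, 1, 2, 4]
Added edge 4->2
Recompute Kahn (smallest-id tiebreak):
  initial in-degrees: [0, 3, 2, 2, 2, 1]
  ready (indeg=0): [0]
  pop 0: indeg[1]->2; indeg[3]->1; indeg[4]->1; indeg[5]->0 | ready=[5] | order so far=[0]
  pop 5: indeg[1]->1; indeg[3]->0 | ready=[3] | order so far=[0, 5]
  pop 3: indeg[1]->0; indeg[2]->1; indeg[4]->0 | ready=[1, 4] | order so far=[0, 5, 3]
  pop 1: no out-edges | ready=[4] | order so far=[0, 5, 3, 1]
  pop 4: indeg[2]->0 | ready=[2] | order so far=[0, 5, 3, 1, 4]
  pop 2: no out-edges | ready=[] | order so far=[0, 5, 3, 1, 4, 2]
New canonical toposort: [0, 5, 3, 1, 4, 2]
Compare positions:
  Node 0: index 0 -> 0 (same)
  Node 1: index 3 -> 3 (same)
  Node 2: index 4 -> 5 (moved)
  Node 3: index 2 -> 2 (same)
  Node 4: index 5 -> 4 (moved)
  Node 5: index 1 -> 1 (same)
Nodes that changed position: 2 4

Answer: 2 4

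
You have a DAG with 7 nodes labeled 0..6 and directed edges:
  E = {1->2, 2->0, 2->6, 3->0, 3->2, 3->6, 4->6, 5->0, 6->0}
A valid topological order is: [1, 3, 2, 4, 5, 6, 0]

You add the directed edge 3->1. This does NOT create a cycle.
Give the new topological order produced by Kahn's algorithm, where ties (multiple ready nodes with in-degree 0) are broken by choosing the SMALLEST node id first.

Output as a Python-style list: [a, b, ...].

Old toposort: [1, 3, 2, 4, 5, 6, 0]
Added edge: 3->1
Position of 3 (1) > position of 1 (0). Must reorder: 3 must now come before 1.
Run Kahn's algorithm (break ties by smallest node id):
  initial in-degrees: [4, 1, 2, 0, 0, 0, 3]
  ready (indeg=0): [3, 4, 5]
  pop 3: indeg[0]->3; indeg[1]->0; indeg[2]->1; indeg[6]->2 | ready=[1, 4, 5] | order so far=[3]
  pop 1: indeg[2]->0 | ready=[2, 4, 5] | order so far=[3, 1]
  pop 2: indeg[0]->2; indeg[6]->1 | ready=[4, 5] | order so far=[3, 1, 2]
  pop 4: indeg[6]->0 | ready=[5, 6] | order so far=[3, 1, 2, 4]
  pop 5: indeg[0]->1 | ready=[6] | order so far=[3, 1, 2, 4, 5]
  pop 6: indeg[0]->0 | ready=[0] | order so far=[3, 1, 2, 4, 5, 6]
  pop 0: no out-edges | ready=[] | order so far=[3, 1, 2, 4, 5, 6, 0]
  Result: [3, 1, 2, 4, 5, 6, 0]

Answer: [3, 1, 2, 4, 5, 6, 0]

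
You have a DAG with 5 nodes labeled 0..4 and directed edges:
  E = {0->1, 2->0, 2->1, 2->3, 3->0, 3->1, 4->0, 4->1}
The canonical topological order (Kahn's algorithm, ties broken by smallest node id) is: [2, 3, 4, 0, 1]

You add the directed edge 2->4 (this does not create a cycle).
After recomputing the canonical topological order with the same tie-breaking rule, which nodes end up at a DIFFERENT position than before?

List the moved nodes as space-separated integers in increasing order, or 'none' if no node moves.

Old toposort: [2, 3, 4, 0, 1]
Added edge 2->4
Recompute Kahn (smallest-id tiebreak):
  initial in-degrees: [3, 4, 0, 1, 1]
  ready (indeg=0): [2]
  pop 2: indeg[0]->2; indeg[1]->3; indeg[3]->0; indeg[4]->0 | ready=[3, 4] | order so far=[2]
  pop 3: indeg[0]->1; indeg[1]->2 | ready=[4] | order so far=[2, 3]
  pop 4: indeg[0]->0; indeg[1]->1 | ready=[0] | order so far=[2, 3, 4]
  pop 0: indeg[1]->0 | ready=[1] | order so far=[2, 3, 4, 0]
  pop 1: no out-edges | ready=[] | order so far=[2, 3, 4, 0, 1]
New canonical toposort: [2, 3, 4, 0, 1]
Compare positions:
  Node 0: index 3 -> 3 (same)
  Node 1: index 4 -> 4 (same)
  Node 2: index 0 -> 0 (same)
  Node 3: index 1 -> 1 (same)
  Node 4: index 2 -> 2 (same)
Nodes that changed position: none

Answer: none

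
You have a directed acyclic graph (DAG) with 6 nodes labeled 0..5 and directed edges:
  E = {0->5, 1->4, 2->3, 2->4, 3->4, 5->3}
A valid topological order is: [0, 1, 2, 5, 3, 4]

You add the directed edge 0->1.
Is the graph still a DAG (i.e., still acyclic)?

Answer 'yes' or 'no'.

Given toposort: [0, 1, 2, 5, 3, 4]
Position of 0: index 0; position of 1: index 1
New edge 0->1: forward
Forward edge: respects the existing order. Still a DAG, same toposort still valid.
Still a DAG? yes

Answer: yes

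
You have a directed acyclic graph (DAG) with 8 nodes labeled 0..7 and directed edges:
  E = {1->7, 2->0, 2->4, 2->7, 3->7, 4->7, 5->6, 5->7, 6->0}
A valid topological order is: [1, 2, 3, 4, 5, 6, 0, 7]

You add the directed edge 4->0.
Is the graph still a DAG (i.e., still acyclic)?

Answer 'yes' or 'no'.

Answer: yes

Derivation:
Given toposort: [1, 2, 3, 4, 5, 6, 0, 7]
Position of 4: index 3; position of 0: index 6
New edge 4->0: forward
Forward edge: respects the existing order. Still a DAG, same toposort still valid.
Still a DAG? yes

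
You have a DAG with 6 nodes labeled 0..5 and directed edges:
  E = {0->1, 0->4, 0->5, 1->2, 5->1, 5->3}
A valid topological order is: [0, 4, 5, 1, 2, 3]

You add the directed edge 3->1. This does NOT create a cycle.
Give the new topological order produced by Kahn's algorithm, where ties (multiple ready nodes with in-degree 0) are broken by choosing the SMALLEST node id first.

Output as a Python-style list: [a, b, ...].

Answer: [0, 4, 5, 3, 1, 2]

Derivation:
Old toposort: [0, 4, 5, 1, 2, 3]
Added edge: 3->1
Position of 3 (5) > position of 1 (3). Must reorder: 3 must now come before 1.
Run Kahn's algorithm (break ties by smallest node id):
  initial in-degrees: [0, 3, 1, 1, 1, 1]
  ready (indeg=0): [0]
  pop 0: indeg[1]->2; indeg[4]->0; indeg[5]->0 | ready=[4, 5] | order so far=[0]
  pop 4: no out-edges | ready=[5] | order so far=[0, 4]
  pop 5: indeg[1]->1; indeg[3]->0 | ready=[3] | order so far=[0, 4, 5]
  pop 3: indeg[1]->0 | ready=[1] | order so far=[0, 4, 5, 3]
  pop 1: indeg[2]->0 | ready=[2] | order so far=[0, 4, 5, 3, 1]
  pop 2: no out-edges | ready=[] | order so far=[0, 4, 5, 3, 1, 2]
  Result: [0, 4, 5, 3, 1, 2]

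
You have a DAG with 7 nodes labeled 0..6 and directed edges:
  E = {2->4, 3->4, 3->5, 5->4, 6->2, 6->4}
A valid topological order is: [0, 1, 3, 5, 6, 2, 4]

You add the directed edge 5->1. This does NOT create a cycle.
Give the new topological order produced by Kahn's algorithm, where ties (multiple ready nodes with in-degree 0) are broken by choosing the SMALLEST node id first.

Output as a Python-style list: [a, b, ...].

Answer: [0, 3, 5, 1, 6, 2, 4]

Derivation:
Old toposort: [0, 1, 3, 5, 6, 2, 4]
Added edge: 5->1
Position of 5 (3) > position of 1 (1). Must reorder: 5 must now come before 1.
Run Kahn's algorithm (break ties by smallest node id):
  initial in-degrees: [0, 1, 1, 0, 4, 1, 0]
  ready (indeg=0): [0, 3, 6]
  pop 0: no out-edges | ready=[3, 6] | order so far=[0]
  pop 3: indeg[4]->3; indeg[5]->0 | ready=[5, 6] | order so far=[0, 3]
  pop 5: indeg[1]->0; indeg[4]->2 | ready=[1, 6] | order so far=[0, 3, 5]
  pop 1: no out-edges | ready=[6] | order so far=[0, 3, 5, 1]
  pop 6: indeg[2]->0; indeg[4]->1 | ready=[2] | order so far=[0, 3, 5, 1, 6]
  pop 2: indeg[4]->0 | ready=[4] | order so far=[0, 3, 5, 1, 6, 2]
  pop 4: no out-edges | ready=[] | order so far=[0, 3, 5, 1, 6, 2, 4]
  Result: [0, 3, 5, 1, 6, 2, 4]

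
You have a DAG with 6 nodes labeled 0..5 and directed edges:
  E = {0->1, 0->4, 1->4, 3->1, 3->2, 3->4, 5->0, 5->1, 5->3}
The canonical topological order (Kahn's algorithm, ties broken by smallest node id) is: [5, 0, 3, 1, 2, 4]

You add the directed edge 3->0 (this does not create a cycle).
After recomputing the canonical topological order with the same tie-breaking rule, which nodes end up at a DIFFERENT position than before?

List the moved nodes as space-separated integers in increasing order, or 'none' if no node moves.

Answer: 0 3

Derivation:
Old toposort: [5, 0, 3, 1, 2, 4]
Added edge 3->0
Recompute Kahn (smallest-id tiebreak):
  initial in-degrees: [2, 3, 1, 1, 3, 0]
  ready (indeg=0): [5]
  pop 5: indeg[0]->1; indeg[1]->2; indeg[3]->0 | ready=[3] | order so far=[5]
  pop 3: indeg[0]->0; indeg[1]->1; indeg[2]->0; indeg[4]->2 | ready=[0, 2] | order so far=[5, 3]
  pop 0: indeg[1]->0; indeg[4]->1 | ready=[1, 2] | order so far=[5, 3, 0]
  pop 1: indeg[4]->0 | ready=[2, 4] | order so far=[5, 3, 0, 1]
  pop 2: no out-edges | ready=[4] | order so far=[5, 3, 0, 1, 2]
  pop 4: no out-edges | ready=[] | order so far=[5, 3, 0, 1, 2, 4]
New canonical toposort: [5, 3, 0, 1, 2, 4]
Compare positions:
  Node 0: index 1 -> 2 (moved)
  Node 1: index 3 -> 3 (same)
  Node 2: index 4 -> 4 (same)
  Node 3: index 2 -> 1 (moved)
  Node 4: index 5 -> 5 (same)
  Node 5: index 0 -> 0 (same)
Nodes that changed position: 0 3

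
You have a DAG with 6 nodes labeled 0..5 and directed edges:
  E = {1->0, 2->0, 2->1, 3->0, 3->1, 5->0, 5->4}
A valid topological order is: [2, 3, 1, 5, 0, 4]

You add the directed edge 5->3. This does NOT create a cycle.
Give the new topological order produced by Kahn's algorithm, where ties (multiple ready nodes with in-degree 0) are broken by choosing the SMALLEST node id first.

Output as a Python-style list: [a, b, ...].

Old toposort: [2, 3, 1, 5, 0, 4]
Added edge: 5->3
Position of 5 (3) > position of 3 (1). Must reorder: 5 must now come before 3.
Run Kahn's algorithm (break ties by smallest node id):
  initial in-degrees: [4, 2, 0, 1, 1, 0]
  ready (indeg=0): [2, 5]
  pop 2: indeg[0]->3; indeg[1]->1 | ready=[5] | order so far=[2]
  pop 5: indeg[0]->2; indeg[3]->0; indeg[4]->0 | ready=[3, 4] | order so far=[2, 5]
  pop 3: indeg[0]->1; indeg[1]->0 | ready=[1, 4] | order so far=[2, 5, 3]
  pop 1: indeg[0]->0 | ready=[0, 4] | order so far=[2, 5, 3, 1]
  pop 0: no out-edges | ready=[4] | order so far=[2, 5, 3, 1, 0]
  pop 4: no out-edges | ready=[] | order so far=[2, 5, 3, 1, 0, 4]
  Result: [2, 5, 3, 1, 0, 4]

Answer: [2, 5, 3, 1, 0, 4]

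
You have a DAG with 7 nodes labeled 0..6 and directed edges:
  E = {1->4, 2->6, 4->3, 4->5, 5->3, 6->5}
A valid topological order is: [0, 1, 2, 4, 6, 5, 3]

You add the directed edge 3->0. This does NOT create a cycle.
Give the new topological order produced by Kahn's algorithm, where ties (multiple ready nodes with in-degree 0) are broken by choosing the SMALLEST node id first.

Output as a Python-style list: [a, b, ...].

Old toposort: [0, 1, 2, 4, 6, 5, 3]
Added edge: 3->0
Position of 3 (6) > position of 0 (0). Must reorder: 3 must now come before 0.
Run Kahn's algorithm (break ties by smallest node id):
  initial in-degrees: [1, 0, 0, 2, 1, 2, 1]
  ready (indeg=0): [1, 2]
  pop 1: indeg[4]->0 | ready=[2, 4] | order so far=[1]
  pop 2: indeg[6]->0 | ready=[4, 6] | order so far=[1, 2]
  pop 4: indeg[3]->1; indeg[5]->1 | ready=[6] | order so far=[1, 2, 4]
  pop 6: indeg[5]->0 | ready=[5] | order so far=[1, 2, 4, 6]
  pop 5: indeg[3]->0 | ready=[3] | order so far=[1, 2, 4, 6, 5]
  pop 3: indeg[0]->0 | ready=[0] | order so far=[1, 2, 4, 6, 5, 3]
  pop 0: no out-edges | ready=[] | order so far=[1, 2, 4, 6, 5, 3, 0]
  Result: [1, 2, 4, 6, 5, 3, 0]

Answer: [1, 2, 4, 6, 5, 3, 0]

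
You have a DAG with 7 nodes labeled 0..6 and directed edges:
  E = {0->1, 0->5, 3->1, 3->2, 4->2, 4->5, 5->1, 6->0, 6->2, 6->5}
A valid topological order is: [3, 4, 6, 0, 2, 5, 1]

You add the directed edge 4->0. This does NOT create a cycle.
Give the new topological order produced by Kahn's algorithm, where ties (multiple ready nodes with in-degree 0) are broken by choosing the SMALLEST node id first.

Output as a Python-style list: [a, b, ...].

Answer: [3, 4, 6, 0, 2, 5, 1]

Derivation:
Old toposort: [3, 4, 6, 0, 2, 5, 1]
Added edge: 4->0
Position of 4 (1) < position of 0 (3). Old order still valid.
Run Kahn's algorithm (break ties by smallest node id):
  initial in-degrees: [2, 3, 3, 0, 0, 3, 0]
  ready (indeg=0): [3, 4, 6]
  pop 3: indeg[1]->2; indeg[2]->2 | ready=[4, 6] | order so far=[3]
  pop 4: indeg[0]->1; indeg[2]->1; indeg[5]->2 | ready=[6] | order so far=[3, 4]
  pop 6: indeg[0]->0; indeg[2]->0; indeg[5]->1 | ready=[0, 2] | order so far=[3, 4, 6]
  pop 0: indeg[1]->1; indeg[5]->0 | ready=[2, 5] | order so far=[3, 4, 6, 0]
  pop 2: no out-edges | ready=[5] | order so far=[3, 4, 6, 0, 2]
  pop 5: indeg[1]->0 | ready=[1] | order so far=[3, 4, 6, 0, 2, 5]
  pop 1: no out-edges | ready=[] | order so far=[3, 4, 6, 0, 2, 5, 1]
  Result: [3, 4, 6, 0, 2, 5, 1]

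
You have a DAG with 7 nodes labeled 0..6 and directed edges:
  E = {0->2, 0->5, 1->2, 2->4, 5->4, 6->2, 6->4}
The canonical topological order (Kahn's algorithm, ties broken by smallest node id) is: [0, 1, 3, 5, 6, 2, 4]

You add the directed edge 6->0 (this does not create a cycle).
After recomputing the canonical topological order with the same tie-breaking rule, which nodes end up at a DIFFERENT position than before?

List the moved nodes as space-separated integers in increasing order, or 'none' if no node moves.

Old toposort: [0, 1, 3, 5, 6, 2, 4]
Added edge 6->0
Recompute Kahn (smallest-id tiebreak):
  initial in-degrees: [1, 0, 3, 0, 3, 1, 0]
  ready (indeg=0): [1, 3, 6]
  pop 1: indeg[2]->2 | ready=[3, 6] | order so far=[1]
  pop 3: no out-edges | ready=[6] | order so far=[1, 3]
  pop 6: indeg[0]->0; indeg[2]->1; indeg[4]->2 | ready=[0] | order so far=[1, 3, 6]
  pop 0: indeg[2]->0; indeg[5]->0 | ready=[2, 5] | order so far=[1, 3, 6, 0]
  pop 2: indeg[4]->1 | ready=[5] | order so far=[1, 3, 6, 0, 2]
  pop 5: indeg[4]->0 | ready=[4] | order so far=[1, 3, 6, 0, 2, 5]
  pop 4: no out-edges | ready=[] | order so far=[1, 3, 6, 0, 2, 5, 4]
New canonical toposort: [1, 3, 6, 0, 2, 5, 4]
Compare positions:
  Node 0: index 0 -> 3 (moved)
  Node 1: index 1 -> 0 (moved)
  Node 2: index 5 -> 4 (moved)
  Node 3: index 2 -> 1 (moved)
  Node 4: index 6 -> 6 (same)
  Node 5: index 3 -> 5 (moved)
  Node 6: index 4 -> 2 (moved)
Nodes that changed position: 0 1 2 3 5 6

Answer: 0 1 2 3 5 6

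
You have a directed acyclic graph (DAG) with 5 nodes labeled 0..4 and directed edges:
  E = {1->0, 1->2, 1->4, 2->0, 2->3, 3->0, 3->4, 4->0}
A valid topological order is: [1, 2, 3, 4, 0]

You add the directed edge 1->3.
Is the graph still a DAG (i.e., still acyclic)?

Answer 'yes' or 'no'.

Answer: yes

Derivation:
Given toposort: [1, 2, 3, 4, 0]
Position of 1: index 0; position of 3: index 2
New edge 1->3: forward
Forward edge: respects the existing order. Still a DAG, same toposort still valid.
Still a DAG? yes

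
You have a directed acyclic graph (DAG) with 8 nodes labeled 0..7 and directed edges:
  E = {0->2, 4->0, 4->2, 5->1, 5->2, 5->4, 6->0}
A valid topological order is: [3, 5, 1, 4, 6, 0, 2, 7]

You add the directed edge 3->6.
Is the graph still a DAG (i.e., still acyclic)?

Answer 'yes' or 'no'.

Given toposort: [3, 5, 1, 4, 6, 0, 2, 7]
Position of 3: index 0; position of 6: index 4
New edge 3->6: forward
Forward edge: respects the existing order. Still a DAG, same toposort still valid.
Still a DAG? yes

Answer: yes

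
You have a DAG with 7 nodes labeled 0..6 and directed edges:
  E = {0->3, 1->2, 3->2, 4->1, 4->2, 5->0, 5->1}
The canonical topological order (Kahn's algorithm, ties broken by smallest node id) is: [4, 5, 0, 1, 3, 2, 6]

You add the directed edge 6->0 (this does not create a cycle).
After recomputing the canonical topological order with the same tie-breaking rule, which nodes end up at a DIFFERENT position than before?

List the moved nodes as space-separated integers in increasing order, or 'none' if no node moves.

Answer: 0 1 2 3 6

Derivation:
Old toposort: [4, 5, 0, 1, 3, 2, 6]
Added edge 6->0
Recompute Kahn (smallest-id tiebreak):
  initial in-degrees: [2, 2, 3, 1, 0, 0, 0]
  ready (indeg=0): [4, 5, 6]
  pop 4: indeg[1]->1; indeg[2]->2 | ready=[5, 6] | order so far=[4]
  pop 5: indeg[0]->1; indeg[1]->0 | ready=[1, 6] | order so far=[4, 5]
  pop 1: indeg[2]->1 | ready=[6] | order so far=[4, 5, 1]
  pop 6: indeg[0]->0 | ready=[0] | order so far=[4, 5, 1, 6]
  pop 0: indeg[3]->0 | ready=[3] | order so far=[4, 5, 1, 6, 0]
  pop 3: indeg[2]->0 | ready=[2] | order so far=[4, 5, 1, 6, 0, 3]
  pop 2: no out-edges | ready=[] | order so far=[4, 5, 1, 6, 0, 3, 2]
New canonical toposort: [4, 5, 1, 6, 0, 3, 2]
Compare positions:
  Node 0: index 2 -> 4 (moved)
  Node 1: index 3 -> 2 (moved)
  Node 2: index 5 -> 6 (moved)
  Node 3: index 4 -> 5 (moved)
  Node 4: index 0 -> 0 (same)
  Node 5: index 1 -> 1 (same)
  Node 6: index 6 -> 3 (moved)
Nodes that changed position: 0 1 2 3 6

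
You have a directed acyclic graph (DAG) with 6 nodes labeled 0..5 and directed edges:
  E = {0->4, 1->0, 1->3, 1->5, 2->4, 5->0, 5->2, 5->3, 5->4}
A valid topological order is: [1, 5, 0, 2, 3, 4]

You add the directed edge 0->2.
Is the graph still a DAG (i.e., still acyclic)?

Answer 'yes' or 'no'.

Given toposort: [1, 5, 0, 2, 3, 4]
Position of 0: index 2; position of 2: index 3
New edge 0->2: forward
Forward edge: respects the existing order. Still a DAG, same toposort still valid.
Still a DAG? yes

Answer: yes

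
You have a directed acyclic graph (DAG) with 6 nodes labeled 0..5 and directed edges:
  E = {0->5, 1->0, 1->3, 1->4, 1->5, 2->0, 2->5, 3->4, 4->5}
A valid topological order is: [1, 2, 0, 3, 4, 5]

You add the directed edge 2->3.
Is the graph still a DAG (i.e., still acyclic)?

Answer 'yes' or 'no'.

Given toposort: [1, 2, 0, 3, 4, 5]
Position of 2: index 1; position of 3: index 3
New edge 2->3: forward
Forward edge: respects the existing order. Still a DAG, same toposort still valid.
Still a DAG? yes

Answer: yes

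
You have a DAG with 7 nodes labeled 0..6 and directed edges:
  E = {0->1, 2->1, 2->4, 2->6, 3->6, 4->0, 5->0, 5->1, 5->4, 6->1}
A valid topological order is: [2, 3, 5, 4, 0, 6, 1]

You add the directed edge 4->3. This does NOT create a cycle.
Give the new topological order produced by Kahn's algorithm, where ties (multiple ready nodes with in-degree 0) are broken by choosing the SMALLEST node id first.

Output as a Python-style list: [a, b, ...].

Answer: [2, 5, 4, 0, 3, 6, 1]

Derivation:
Old toposort: [2, 3, 5, 4, 0, 6, 1]
Added edge: 4->3
Position of 4 (3) > position of 3 (1). Must reorder: 4 must now come before 3.
Run Kahn's algorithm (break ties by smallest node id):
  initial in-degrees: [2, 4, 0, 1, 2, 0, 2]
  ready (indeg=0): [2, 5]
  pop 2: indeg[1]->3; indeg[4]->1; indeg[6]->1 | ready=[5] | order so far=[2]
  pop 5: indeg[0]->1; indeg[1]->2; indeg[4]->0 | ready=[4] | order so far=[2, 5]
  pop 4: indeg[0]->0; indeg[3]->0 | ready=[0, 3] | order so far=[2, 5, 4]
  pop 0: indeg[1]->1 | ready=[3] | order so far=[2, 5, 4, 0]
  pop 3: indeg[6]->0 | ready=[6] | order so far=[2, 5, 4, 0, 3]
  pop 6: indeg[1]->0 | ready=[1] | order so far=[2, 5, 4, 0, 3, 6]
  pop 1: no out-edges | ready=[] | order so far=[2, 5, 4, 0, 3, 6, 1]
  Result: [2, 5, 4, 0, 3, 6, 1]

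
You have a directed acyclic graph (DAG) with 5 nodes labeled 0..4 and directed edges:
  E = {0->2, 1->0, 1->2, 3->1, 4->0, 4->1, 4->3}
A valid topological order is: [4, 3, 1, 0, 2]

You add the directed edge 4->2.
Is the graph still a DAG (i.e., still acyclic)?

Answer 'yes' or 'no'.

Given toposort: [4, 3, 1, 0, 2]
Position of 4: index 0; position of 2: index 4
New edge 4->2: forward
Forward edge: respects the existing order. Still a DAG, same toposort still valid.
Still a DAG? yes

Answer: yes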